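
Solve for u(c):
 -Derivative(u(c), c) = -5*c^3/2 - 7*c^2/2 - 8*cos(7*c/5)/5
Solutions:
 u(c) = C1 + 5*c^4/8 + 7*c^3/6 + 8*sin(7*c/5)/7


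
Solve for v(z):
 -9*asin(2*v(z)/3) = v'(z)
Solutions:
 Integral(1/asin(2*_y/3), (_y, v(z))) = C1 - 9*z


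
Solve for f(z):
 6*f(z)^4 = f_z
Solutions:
 f(z) = (-1/(C1 + 18*z))^(1/3)
 f(z) = (-1/(C1 + 6*z))^(1/3)*(-3^(2/3) - 3*3^(1/6)*I)/6
 f(z) = (-1/(C1 + 6*z))^(1/3)*(-3^(2/3) + 3*3^(1/6)*I)/6


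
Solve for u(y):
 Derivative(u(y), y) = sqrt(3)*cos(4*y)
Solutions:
 u(y) = C1 + sqrt(3)*sin(4*y)/4


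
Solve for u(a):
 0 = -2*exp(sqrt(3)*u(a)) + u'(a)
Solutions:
 u(a) = sqrt(3)*(2*log(-1/(C1 + 2*a)) - log(3))/6


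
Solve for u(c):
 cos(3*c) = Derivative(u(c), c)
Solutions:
 u(c) = C1 + sin(3*c)/3


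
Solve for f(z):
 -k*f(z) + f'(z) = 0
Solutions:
 f(z) = C1*exp(k*z)


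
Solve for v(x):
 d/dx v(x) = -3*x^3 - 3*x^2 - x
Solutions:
 v(x) = C1 - 3*x^4/4 - x^3 - x^2/2


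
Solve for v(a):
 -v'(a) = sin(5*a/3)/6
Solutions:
 v(a) = C1 + cos(5*a/3)/10


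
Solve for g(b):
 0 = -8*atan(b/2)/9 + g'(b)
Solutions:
 g(b) = C1 + 8*b*atan(b/2)/9 - 8*log(b^2 + 4)/9


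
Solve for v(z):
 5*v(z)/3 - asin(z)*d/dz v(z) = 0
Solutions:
 v(z) = C1*exp(5*Integral(1/asin(z), z)/3)


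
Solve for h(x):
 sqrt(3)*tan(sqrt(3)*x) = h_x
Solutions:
 h(x) = C1 - log(cos(sqrt(3)*x))


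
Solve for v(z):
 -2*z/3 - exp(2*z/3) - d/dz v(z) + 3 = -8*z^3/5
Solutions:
 v(z) = C1 + 2*z^4/5 - z^2/3 + 3*z - 3*exp(2*z/3)/2


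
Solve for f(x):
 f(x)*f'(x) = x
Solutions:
 f(x) = -sqrt(C1 + x^2)
 f(x) = sqrt(C1 + x^2)


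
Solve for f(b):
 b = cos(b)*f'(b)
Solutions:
 f(b) = C1 + Integral(b/cos(b), b)


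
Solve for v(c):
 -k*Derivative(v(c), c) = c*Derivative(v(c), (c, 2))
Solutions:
 v(c) = C1 + c^(1 - re(k))*(C2*sin(log(c)*Abs(im(k))) + C3*cos(log(c)*im(k)))


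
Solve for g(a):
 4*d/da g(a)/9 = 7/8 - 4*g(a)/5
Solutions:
 g(a) = C1*exp(-9*a/5) + 35/32


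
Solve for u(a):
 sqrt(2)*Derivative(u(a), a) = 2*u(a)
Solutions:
 u(a) = C1*exp(sqrt(2)*a)


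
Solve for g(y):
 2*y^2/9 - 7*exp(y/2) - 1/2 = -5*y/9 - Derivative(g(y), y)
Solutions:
 g(y) = C1 - 2*y^3/27 - 5*y^2/18 + y/2 + 14*exp(y/2)


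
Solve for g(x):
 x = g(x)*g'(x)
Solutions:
 g(x) = -sqrt(C1 + x^2)
 g(x) = sqrt(C1 + x^2)


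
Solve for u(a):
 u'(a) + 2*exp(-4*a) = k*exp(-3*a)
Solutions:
 u(a) = C1 - k*exp(-3*a)/3 + exp(-4*a)/2


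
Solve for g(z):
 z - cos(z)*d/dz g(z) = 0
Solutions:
 g(z) = C1 + Integral(z/cos(z), z)


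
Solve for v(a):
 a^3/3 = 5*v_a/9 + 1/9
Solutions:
 v(a) = C1 + 3*a^4/20 - a/5


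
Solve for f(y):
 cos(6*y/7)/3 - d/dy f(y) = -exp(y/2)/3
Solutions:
 f(y) = C1 + 2*exp(y/2)/3 + 7*sin(6*y/7)/18


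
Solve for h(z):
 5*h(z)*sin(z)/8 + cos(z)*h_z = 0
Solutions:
 h(z) = C1*cos(z)^(5/8)


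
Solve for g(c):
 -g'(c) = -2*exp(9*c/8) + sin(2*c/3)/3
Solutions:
 g(c) = C1 + 16*exp(9*c/8)/9 + cos(2*c/3)/2


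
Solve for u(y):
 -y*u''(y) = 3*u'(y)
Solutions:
 u(y) = C1 + C2/y^2


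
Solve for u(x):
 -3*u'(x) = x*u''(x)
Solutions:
 u(x) = C1 + C2/x^2


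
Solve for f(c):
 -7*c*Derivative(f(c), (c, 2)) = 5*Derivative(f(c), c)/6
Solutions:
 f(c) = C1 + C2*c^(37/42)


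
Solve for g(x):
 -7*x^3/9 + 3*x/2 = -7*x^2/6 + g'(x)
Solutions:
 g(x) = C1 - 7*x^4/36 + 7*x^3/18 + 3*x^2/4


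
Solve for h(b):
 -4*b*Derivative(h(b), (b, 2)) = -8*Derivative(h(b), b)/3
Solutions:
 h(b) = C1 + C2*b^(5/3)


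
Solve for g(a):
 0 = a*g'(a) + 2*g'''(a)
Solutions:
 g(a) = C1 + Integral(C2*airyai(-2^(2/3)*a/2) + C3*airybi(-2^(2/3)*a/2), a)


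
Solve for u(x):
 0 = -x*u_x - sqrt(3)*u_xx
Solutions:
 u(x) = C1 + C2*erf(sqrt(2)*3^(3/4)*x/6)


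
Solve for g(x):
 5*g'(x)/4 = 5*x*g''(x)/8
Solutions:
 g(x) = C1 + C2*x^3


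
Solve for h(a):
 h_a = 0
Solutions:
 h(a) = C1


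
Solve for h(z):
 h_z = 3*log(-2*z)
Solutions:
 h(z) = C1 + 3*z*log(-z) + 3*z*(-1 + log(2))


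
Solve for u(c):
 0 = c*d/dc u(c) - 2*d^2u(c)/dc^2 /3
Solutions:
 u(c) = C1 + C2*erfi(sqrt(3)*c/2)


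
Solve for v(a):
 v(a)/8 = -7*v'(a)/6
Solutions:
 v(a) = C1*exp(-3*a/28)


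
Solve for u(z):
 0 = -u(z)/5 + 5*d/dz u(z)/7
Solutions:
 u(z) = C1*exp(7*z/25)


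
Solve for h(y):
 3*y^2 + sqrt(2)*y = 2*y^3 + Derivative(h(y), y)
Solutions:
 h(y) = C1 - y^4/2 + y^3 + sqrt(2)*y^2/2


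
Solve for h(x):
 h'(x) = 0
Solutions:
 h(x) = C1


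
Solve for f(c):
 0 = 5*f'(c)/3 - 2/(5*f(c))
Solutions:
 f(c) = -sqrt(C1 + 12*c)/5
 f(c) = sqrt(C1 + 12*c)/5


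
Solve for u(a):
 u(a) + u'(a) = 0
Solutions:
 u(a) = C1*exp(-a)


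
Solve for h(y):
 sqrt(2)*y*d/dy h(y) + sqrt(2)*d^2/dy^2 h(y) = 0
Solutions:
 h(y) = C1 + C2*erf(sqrt(2)*y/2)


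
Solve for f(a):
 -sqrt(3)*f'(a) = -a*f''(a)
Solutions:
 f(a) = C1 + C2*a^(1 + sqrt(3))


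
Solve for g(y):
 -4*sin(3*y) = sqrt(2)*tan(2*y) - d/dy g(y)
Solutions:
 g(y) = C1 - sqrt(2)*log(cos(2*y))/2 - 4*cos(3*y)/3


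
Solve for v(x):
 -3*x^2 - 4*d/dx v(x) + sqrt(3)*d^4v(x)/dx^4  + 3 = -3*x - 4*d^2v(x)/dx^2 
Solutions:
 v(x) = C1 + C2*exp(-2^(1/3)*x*(-2*6^(1/3)/(9 + sqrt(16*sqrt(3) + 81))^(1/3) + 3^(1/6)*(9 + sqrt(16*sqrt(3) + 81))^(1/3))/6)*sin(2^(1/3)*x*(2*2^(1/3)*3^(5/6)/(9 + sqrt(16*sqrt(3) + 81))^(1/3) + 3^(2/3)*(9 + sqrt(16*sqrt(3) + 81))^(1/3))/6) + C3*exp(-2^(1/3)*x*(-2*6^(1/3)/(9 + sqrt(16*sqrt(3) + 81))^(1/3) + 3^(1/6)*(9 + sqrt(16*sqrt(3) + 81))^(1/3))/6)*cos(2^(1/3)*x*(2*2^(1/3)*3^(5/6)/(9 + sqrt(16*sqrt(3) + 81))^(1/3) + 3^(2/3)*(9 + sqrt(16*sqrt(3) + 81))^(1/3))/6) + C4*exp(2^(1/3)*x*(-2*6^(1/3)/(9 + sqrt(16*sqrt(3) + 81))^(1/3) + 3^(1/6)*(9 + sqrt(16*sqrt(3) + 81))^(1/3))/3) - x^3/4 - 3*x^2/8


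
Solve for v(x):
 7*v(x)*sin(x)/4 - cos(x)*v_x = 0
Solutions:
 v(x) = C1/cos(x)^(7/4)


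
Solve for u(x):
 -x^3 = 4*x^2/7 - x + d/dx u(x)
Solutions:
 u(x) = C1 - x^4/4 - 4*x^3/21 + x^2/2


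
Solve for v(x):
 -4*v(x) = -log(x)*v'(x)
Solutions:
 v(x) = C1*exp(4*li(x))


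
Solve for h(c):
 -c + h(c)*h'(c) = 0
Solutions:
 h(c) = -sqrt(C1 + c^2)
 h(c) = sqrt(C1 + c^2)


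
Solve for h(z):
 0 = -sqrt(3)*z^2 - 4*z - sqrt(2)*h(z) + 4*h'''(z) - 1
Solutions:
 h(z) = C3*exp(sqrt(2)*z/2) - sqrt(6)*z^2/2 - 2*sqrt(2)*z + (C1*sin(sqrt(6)*z/4) + C2*cos(sqrt(6)*z/4))*exp(-sqrt(2)*z/4) - sqrt(2)/2


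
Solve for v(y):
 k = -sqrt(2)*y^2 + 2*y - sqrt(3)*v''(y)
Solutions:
 v(y) = C1 + C2*y - sqrt(3)*k*y^2/6 - sqrt(6)*y^4/36 + sqrt(3)*y^3/9


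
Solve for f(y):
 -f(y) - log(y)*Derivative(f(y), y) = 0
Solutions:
 f(y) = C1*exp(-li(y))


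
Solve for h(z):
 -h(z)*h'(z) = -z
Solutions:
 h(z) = -sqrt(C1 + z^2)
 h(z) = sqrt(C1 + z^2)


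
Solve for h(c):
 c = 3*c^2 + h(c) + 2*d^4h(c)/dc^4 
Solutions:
 h(c) = -3*c^2 + c + (C1*sin(2^(1/4)*c/2) + C2*cos(2^(1/4)*c/2))*exp(-2^(1/4)*c/2) + (C3*sin(2^(1/4)*c/2) + C4*cos(2^(1/4)*c/2))*exp(2^(1/4)*c/2)


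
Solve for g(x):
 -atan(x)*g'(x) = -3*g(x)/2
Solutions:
 g(x) = C1*exp(3*Integral(1/atan(x), x)/2)


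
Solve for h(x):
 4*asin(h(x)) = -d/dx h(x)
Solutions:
 Integral(1/asin(_y), (_y, h(x))) = C1 - 4*x


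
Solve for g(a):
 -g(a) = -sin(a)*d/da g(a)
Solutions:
 g(a) = C1*sqrt(cos(a) - 1)/sqrt(cos(a) + 1)


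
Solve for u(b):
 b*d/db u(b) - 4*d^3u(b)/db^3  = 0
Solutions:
 u(b) = C1 + Integral(C2*airyai(2^(1/3)*b/2) + C3*airybi(2^(1/3)*b/2), b)


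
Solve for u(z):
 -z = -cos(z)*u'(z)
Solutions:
 u(z) = C1 + Integral(z/cos(z), z)


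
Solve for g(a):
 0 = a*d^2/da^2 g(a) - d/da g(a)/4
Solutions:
 g(a) = C1 + C2*a^(5/4)


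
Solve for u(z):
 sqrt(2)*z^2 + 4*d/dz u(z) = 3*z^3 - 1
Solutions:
 u(z) = C1 + 3*z^4/16 - sqrt(2)*z^3/12 - z/4


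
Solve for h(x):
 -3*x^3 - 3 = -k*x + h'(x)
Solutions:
 h(x) = C1 + k*x^2/2 - 3*x^4/4 - 3*x


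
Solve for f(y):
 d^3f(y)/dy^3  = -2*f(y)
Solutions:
 f(y) = C3*exp(-2^(1/3)*y) + (C1*sin(2^(1/3)*sqrt(3)*y/2) + C2*cos(2^(1/3)*sqrt(3)*y/2))*exp(2^(1/3)*y/2)


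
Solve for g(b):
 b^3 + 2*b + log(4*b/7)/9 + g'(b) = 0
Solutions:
 g(b) = C1 - b^4/4 - b^2 - b*log(b)/9 - 2*b*log(2)/9 + b/9 + b*log(7)/9


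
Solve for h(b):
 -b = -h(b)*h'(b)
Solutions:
 h(b) = -sqrt(C1 + b^2)
 h(b) = sqrt(C1 + b^2)


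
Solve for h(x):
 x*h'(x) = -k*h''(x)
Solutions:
 h(x) = C1 + C2*sqrt(k)*erf(sqrt(2)*x*sqrt(1/k)/2)


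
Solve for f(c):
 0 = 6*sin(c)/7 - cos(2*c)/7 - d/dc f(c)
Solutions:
 f(c) = C1 - sin(2*c)/14 - 6*cos(c)/7


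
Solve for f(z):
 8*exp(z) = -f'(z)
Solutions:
 f(z) = C1 - 8*exp(z)


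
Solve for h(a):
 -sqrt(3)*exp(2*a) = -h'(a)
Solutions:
 h(a) = C1 + sqrt(3)*exp(2*a)/2


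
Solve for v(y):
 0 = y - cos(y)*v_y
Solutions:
 v(y) = C1 + Integral(y/cos(y), y)


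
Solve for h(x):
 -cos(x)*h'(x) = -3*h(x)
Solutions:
 h(x) = C1*(sin(x) + 1)^(3/2)/(sin(x) - 1)^(3/2)


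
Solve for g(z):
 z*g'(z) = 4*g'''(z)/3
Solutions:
 g(z) = C1 + Integral(C2*airyai(6^(1/3)*z/2) + C3*airybi(6^(1/3)*z/2), z)


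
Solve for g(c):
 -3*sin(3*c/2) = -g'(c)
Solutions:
 g(c) = C1 - 2*cos(3*c/2)


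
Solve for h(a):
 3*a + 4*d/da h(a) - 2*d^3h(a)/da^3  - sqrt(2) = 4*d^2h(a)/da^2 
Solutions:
 h(a) = C1 + C2*exp(a*(-1 + sqrt(3))) + C3*exp(-a*(1 + sqrt(3))) - 3*a^2/8 - 3*a/4 + sqrt(2)*a/4


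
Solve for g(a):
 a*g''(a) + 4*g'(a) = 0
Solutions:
 g(a) = C1 + C2/a^3


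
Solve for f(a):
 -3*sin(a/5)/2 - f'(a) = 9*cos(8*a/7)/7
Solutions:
 f(a) = C1 - 9*sin(8*a/7)/8 + 15*cos(a/5)/2


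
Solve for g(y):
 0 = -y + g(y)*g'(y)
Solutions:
 g(y) = -sqrt(C1 + y^2)
 g(y) = sqrt(C1 + y^2)


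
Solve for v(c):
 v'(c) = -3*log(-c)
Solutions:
 v(c) = C1 - 3*c*log(-c) + 3*c


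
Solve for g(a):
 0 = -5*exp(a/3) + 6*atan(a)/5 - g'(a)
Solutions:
 g(a) = C1 + 6*a*atan(a)/5 - 15*exp(a/3) - 3*log(a^2 + 1)/5


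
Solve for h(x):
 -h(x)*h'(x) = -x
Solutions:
 h(x) = -sqrt(C1 + x^2)
 h(x) = sqrt(C1 + x^2)


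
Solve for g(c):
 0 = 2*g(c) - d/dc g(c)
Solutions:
 g(c) = C1*exp(2*c)


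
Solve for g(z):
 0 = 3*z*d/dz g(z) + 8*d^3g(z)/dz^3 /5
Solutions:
 g(z) = C1 + Integral(C2*airyai(-15^(1/3)*z/2) + C3*airybi(-15^(1/3)*z/2), z)


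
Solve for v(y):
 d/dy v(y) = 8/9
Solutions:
 v(y) = C1 + 8*y/9


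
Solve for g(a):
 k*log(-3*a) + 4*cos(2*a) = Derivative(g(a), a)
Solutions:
 g(a) = C1 + a*k*(log(-a) - 1) + a*k*log(3) + 2*sin(2*a)


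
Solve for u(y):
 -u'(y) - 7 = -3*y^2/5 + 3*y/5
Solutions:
 u(y) = C1 + y^3/5 - 3*y^2/10 - 7*y


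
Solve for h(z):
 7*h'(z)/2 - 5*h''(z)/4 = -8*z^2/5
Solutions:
 h(z) = C1 + C2*exp(14*z/5) - 16*z^3/105 - 8*z^2/49 - 40*z/343


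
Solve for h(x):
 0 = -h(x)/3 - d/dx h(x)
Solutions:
 h(x) = C1*exp(-x/3)


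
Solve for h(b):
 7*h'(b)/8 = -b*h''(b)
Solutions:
 h(b) = C1 + C2*b^(1/8)


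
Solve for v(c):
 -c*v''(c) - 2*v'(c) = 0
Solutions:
 v(c) = C1 + C2/c


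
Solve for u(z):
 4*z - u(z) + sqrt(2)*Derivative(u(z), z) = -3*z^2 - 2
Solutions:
 u(z) = C1*exp(sqrt(2)*z/2) + 3*z^2 + 4*z + 6*sqrt(2)*z + 4*sqrt(2) + 14


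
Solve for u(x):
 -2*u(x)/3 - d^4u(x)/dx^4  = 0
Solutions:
 u(x) = (C1*sin(6^(3/4)*x/6) + C2*cos(6^(3/4)*x/6))*exp(-6^(3/4)*x/6) + (C3*sin(6^(3/4)*x/6) + C4*cos(6^(3/4)*x/6))*exp(6^(3/4)*x/6)


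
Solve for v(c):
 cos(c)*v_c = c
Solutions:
 v(c) = C1 + Integral(c/cos(c), c)


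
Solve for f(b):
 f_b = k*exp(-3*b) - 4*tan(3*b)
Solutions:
 f(b) = C1 - k*exp(-3*b)/3 - 2*log(tan(3*b)^2 + 1)/3


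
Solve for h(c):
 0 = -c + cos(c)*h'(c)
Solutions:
 h(c) = C1 + Integral(c/cos(c), c)


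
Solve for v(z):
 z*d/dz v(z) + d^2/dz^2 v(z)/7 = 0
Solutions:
 v(z) = C1 + C2*erf(sqrt(14)*z/2)


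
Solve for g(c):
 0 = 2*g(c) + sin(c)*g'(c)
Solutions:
 g(c) = C1*(cos(c) + 1)/(cos(c) - 1)


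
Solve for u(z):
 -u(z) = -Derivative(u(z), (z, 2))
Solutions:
 u(z) = C1*exp(-z) + C2*exp(z)


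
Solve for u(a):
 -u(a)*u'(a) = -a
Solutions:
 u(a) = -sqrt(C1 + a^2)
 u(a) = sqrt(C1 + a^2)


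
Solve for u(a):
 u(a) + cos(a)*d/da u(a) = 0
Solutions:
 u(a) = C1*sqrt(sin(a) - 1)/sqrt(sin(a) + 1)


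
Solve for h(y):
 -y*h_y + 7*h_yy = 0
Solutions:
 h(y) = C1 + C2*erfi(sqrt(14)*y/14)


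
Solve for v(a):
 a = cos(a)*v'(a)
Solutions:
 v(a) = C1 + Integral(a/cos(a), a)


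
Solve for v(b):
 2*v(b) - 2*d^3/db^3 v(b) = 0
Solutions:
 v(b) = C3*exp(b) + (C1*sin(sqrt(3)*b/2) + C2*cos(sqrt(3)*b/2))*exp(-b/2)


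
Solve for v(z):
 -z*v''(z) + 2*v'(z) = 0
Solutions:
 v(z) = C1 + C2*z^3


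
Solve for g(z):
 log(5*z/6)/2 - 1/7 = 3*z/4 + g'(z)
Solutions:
 g(z) = C1 - 3*z^2/8 + z*log(z)/2 - z*log(6)/2 - 9*z/14 + z*log(5)/2


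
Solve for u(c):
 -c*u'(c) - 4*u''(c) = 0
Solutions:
 u(c) = C1 + C2*erf(sqrt(2)*c/4)


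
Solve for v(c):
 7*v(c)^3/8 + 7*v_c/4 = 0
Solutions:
 v(c) = -sqrt(-1/(C1 - c))
 v(c) = sqrt(-1/(C1 - c))


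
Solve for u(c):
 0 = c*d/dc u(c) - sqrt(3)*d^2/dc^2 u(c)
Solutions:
 u(c) = C1 + C2*erfi(sqrt(2)*3^(3/4)*c/6)


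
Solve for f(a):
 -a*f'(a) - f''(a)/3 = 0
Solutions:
 f(a) = C1 + C2*erf(sqrt(6)*a/2)


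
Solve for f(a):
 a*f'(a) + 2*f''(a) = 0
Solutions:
 f(a) = C1 + C2*erf(a/2)


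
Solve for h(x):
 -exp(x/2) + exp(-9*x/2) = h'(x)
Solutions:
 h(x) = C1 - 2*exp(x/2) - 2*exp(-9*x/2)/9


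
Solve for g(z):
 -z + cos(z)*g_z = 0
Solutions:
 g(z) = C1 + Integral(z/cos(z), z)


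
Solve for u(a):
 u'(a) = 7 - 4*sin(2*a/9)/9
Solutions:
 u(a) = C1 + 7*a + 2*cos(2*a/9)


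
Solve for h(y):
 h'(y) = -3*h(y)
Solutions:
 h(y) = C1*exp(-3*y)


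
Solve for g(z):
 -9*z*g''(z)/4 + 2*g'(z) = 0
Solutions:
 g(z) = C1 + C2*z^(17/9)


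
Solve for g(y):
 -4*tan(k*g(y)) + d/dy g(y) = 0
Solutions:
 g(y) = Piecewise((-asin(exp(C1*k + 4*k*y))/k + pi/k, Ne(k, 0)), (nan, True))
 g(y) = Piecewise((asin(exp(C1*k + 4*k*y))/k, Ne(k, 0)), (nan, True))


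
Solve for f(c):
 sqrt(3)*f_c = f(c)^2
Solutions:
 f(c) = -3/(C1 + sqrt(3)*c)


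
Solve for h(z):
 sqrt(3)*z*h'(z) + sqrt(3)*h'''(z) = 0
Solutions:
 h(z) = C1 + Integral(C2*airyai(-z) + C3*airybi(-z), z)


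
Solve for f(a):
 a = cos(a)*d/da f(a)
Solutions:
 f(a) = C1 + Integral(a/cos(a), a)


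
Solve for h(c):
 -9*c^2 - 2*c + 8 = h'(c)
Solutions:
 h(c) = C1 - 3*c^3 - c^2 + 8*c


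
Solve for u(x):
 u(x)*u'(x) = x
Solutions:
 u(x) = -sqrt(C1 + x^2)
 u(x) = sqrt(C1 + x^2)


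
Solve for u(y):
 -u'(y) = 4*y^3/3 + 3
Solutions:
 u(y) = C1 - y^4/3 - 3*y


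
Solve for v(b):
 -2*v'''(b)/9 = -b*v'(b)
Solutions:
 v(b) = C1 + Integral(C2*airyai(6^(2/3)*b/2) + C3*airybi(6^(2/3)*b/2), b)


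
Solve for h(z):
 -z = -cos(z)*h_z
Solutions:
 h(z) = C1 + Integral(z/cos(z), z)


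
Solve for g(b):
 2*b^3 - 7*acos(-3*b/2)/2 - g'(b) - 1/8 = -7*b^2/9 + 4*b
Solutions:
 g(b) = C1 + b^4/2 + 7*b^3/27 - 2*b^2 - 7*b*acos(-3*b/2)/2 - b/8 - 7*sqrt(4 - 9*b^2)/6


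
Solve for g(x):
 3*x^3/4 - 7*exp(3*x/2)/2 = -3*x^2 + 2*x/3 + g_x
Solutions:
 g(x) = C1 + 3*x^4/16 + x^3 - x^2/3 - 7*exp(3*x/2)/3


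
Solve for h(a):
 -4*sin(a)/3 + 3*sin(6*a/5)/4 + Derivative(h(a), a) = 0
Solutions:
 h(a) = C1 - 4*cos(a)/3 + 5*cos(6*a/5)/8


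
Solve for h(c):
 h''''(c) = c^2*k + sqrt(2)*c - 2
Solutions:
 h(c) = C1 + C2*c + C3*c^2 + C4*c^3 + c^6*k/360 + sqrt(2)*c^5/120 - c^4/12


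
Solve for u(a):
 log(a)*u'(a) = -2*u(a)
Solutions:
 u(a) = C1*exp(-2*li(a))


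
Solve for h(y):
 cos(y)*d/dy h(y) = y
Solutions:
 h(y) = C1 + Integral(y/cos(y), y)


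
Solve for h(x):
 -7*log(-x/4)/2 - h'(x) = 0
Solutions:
 h(x) = C1 - 7*x*log(-x)/2 + x*(7/2 + 7*log(2))


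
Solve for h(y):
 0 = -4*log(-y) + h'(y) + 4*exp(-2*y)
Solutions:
 h(y) = C1 + 4*y*log(-y) - 4*y + 2*exp(-2*y)


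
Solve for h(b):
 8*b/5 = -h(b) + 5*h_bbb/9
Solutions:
 h(b) = C3*exp(15^(2/3)*b/5) - 8*b/5 + (C1*sin(3*3^(1/6)*5^(2/3)*b/10) + C2*cos(3*3^(1/6)*5^(2/3)*b/10))*exp(-15^(2/3)*b/10)


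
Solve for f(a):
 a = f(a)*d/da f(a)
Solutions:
 f(a) = -sqrt(C1 + a^2)
 f(a) = sqrt(C1 + a^2)


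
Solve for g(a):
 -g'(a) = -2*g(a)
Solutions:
 g(a) = C1*exp(2*a)


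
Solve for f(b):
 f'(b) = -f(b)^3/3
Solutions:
 f(b) = -sqrt(6)*sqrt(-1/(C1 - b))/2
 f(b) = sqrt(6)*sqrt(-1/(C1 - b))/2


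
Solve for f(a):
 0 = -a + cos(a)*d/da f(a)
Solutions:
 f(a) = C1 + Integral(a/cos(a), a)


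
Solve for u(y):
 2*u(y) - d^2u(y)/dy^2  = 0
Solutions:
 u(y) = C1*exp(-sqrt(2)*y) + C2*exp(sqrt(2)*y)


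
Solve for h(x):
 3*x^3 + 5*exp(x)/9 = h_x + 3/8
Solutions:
 h(x) = C1 + 3*x^4/4 - 3*x/8 + 5*exp(x)/9


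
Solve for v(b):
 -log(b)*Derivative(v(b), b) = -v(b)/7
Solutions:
 v(b) = C1*exp(li(b)/7)


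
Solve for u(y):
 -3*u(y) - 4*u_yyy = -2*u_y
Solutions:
 u(y) = C1*exp(3^(1/3)*y*(2*3^(1/3)/(sqrt(705) + 27)^(1/3) + (sqrt(705) + 27)^(1/3))/12)*sin(3^(1/6)*y*(-3^(2/3)*(sqrt(705) + 27)^(1/3) + 6/(sqrt(705) + 27)^(1/3))/12) + C2*exp(3^(1/3)*y*(2*3^(1/3)/(sqrt(705) + 27)^(1/3) + (sqrt(705) + 27)^(1/3))/12)*cos(3^(1/6)*y*(-3^(2/3)*(sqrt(705) + 27)^(1/3) + 6/(sqrt(705) + 27)^(1/3))/12) + C3*exp(-3^(1/3)*y*(2*3^(1/3)/(sqrt(705) + 27)^(1/3) + (sqrt(705) + 27)^(1/3))/6)


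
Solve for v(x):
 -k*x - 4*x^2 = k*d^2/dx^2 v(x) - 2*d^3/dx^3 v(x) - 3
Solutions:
 v(x) = C1 + C2*x + C3*exp(k*x/2) + x^3*(-1 - 16/k^2)/6 - x^4/(3*k) + x^2*(1/2 - 16/k^2)/k


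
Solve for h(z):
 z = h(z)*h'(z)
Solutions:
 h(z) = -sqrt(C1 + z^2)
 h(z) = sqrt(C1 + z^2)


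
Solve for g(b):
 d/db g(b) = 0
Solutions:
 g(b) = C1


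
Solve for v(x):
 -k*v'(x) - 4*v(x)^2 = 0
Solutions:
 v(x) = k/(C1*k + 4*x)


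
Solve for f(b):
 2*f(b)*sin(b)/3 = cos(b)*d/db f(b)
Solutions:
 f(b) = C1/cos(b)^(2/3)


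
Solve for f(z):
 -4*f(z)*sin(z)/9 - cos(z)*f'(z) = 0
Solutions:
 f(z) = C1*cos(z)^(4/9)


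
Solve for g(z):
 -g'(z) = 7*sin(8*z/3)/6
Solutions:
 g(z) = C1 + 7*cos(8*z/3)/16


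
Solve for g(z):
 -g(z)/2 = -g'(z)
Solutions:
 g(z) = C1*exp(z/2)


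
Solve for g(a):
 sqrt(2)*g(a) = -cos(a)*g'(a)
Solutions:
 g(a) = C1*(sin(a) - 1)^(sqrt(2)/2)/(sin(a) + 1)^(sqrt(2)/2)


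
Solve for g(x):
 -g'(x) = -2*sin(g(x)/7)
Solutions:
 -2*x + 7*log(cos(g(x)/7) - 1)/2 - 7*log(cos(g(x)/7) + 1)/2 = C1


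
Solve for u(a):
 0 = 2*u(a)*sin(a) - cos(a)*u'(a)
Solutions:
 u(a) = C1/cos(a)^2


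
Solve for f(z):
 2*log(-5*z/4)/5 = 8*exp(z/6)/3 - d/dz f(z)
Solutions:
 f(z) = C1 - 2*z*log(-z)/5 + 2*z*(-log(5) + 1 + 2*log(2))/5 + 16*exp(z/6)


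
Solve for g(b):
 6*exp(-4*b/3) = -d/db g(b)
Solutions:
 g(b) = C1 + 9*exp(-4*b/3)/2


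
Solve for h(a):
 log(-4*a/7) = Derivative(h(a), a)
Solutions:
 h(a) = C1 + a*log(-a) + a*(-log(7) - 1 + 2*log(2))


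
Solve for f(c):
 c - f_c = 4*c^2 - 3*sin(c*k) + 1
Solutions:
 f(c) = C1 - 4*c^3/3 + c^2/2 - c - 3*cos(c*k)/k


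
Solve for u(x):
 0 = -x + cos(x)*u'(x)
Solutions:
 u(x) = C1 + Integral(x/cos(x), x)


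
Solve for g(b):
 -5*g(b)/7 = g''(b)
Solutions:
 g(b) = C1*sin(sqrt(35)*b/7) + C2*cos(sqrt(35)*b/7)


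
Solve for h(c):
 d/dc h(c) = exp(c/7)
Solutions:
 h(c) = C1 + 7*exp(c/7)


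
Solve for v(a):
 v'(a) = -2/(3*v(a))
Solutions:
 v(a) = -sqrt(C1 - 12*a)/3
 v(a) = sqrt(C1 - 12*a)/3


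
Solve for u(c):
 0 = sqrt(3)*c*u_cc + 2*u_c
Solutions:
 u(c) = C1 + C2*c^(1 - 2*sqrt(3)/3)


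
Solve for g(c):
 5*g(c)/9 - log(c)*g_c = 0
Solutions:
 g(c) = C1*exp(5*li(c)/9)


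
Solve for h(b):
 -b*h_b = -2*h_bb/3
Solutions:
 h(b) = C1 + C2*erfi(sqrt(3)*b/2)


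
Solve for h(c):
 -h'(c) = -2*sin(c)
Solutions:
 h(c) = C1 - 2*cos(c)


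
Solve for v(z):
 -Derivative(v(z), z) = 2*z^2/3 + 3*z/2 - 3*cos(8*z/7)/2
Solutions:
 v(z) = C1 - 2*z^3/9 - 3*z^2/4 + 21*sin(8*z/7)/16


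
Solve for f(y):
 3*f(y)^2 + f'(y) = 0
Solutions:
 f(y) = 1/(C1 + 3*y)


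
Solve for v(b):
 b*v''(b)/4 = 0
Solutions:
 v(b) = C1 + C2*b


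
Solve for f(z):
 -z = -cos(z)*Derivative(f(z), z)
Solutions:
 f(z) = C1 + Integral(z/cos(z), z)


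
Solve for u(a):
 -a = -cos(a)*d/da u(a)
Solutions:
 u(a) = C1 + Integral(a/cos(a), a)


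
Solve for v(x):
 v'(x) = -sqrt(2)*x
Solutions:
 v(x) = C1 - sqrt(2)*x^2/2


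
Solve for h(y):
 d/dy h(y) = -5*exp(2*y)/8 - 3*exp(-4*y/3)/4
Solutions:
 h(y) = C1 - 5*exp(2*y)/16 + 9*exp(-4*y/3)/16


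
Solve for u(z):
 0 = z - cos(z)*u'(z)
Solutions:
 u(z) = C1 + Integral(z/cos(z), z)


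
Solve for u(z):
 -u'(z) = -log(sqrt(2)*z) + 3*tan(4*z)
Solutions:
 u(z) = C1 + z*log(z) - z + z*log(2)/2 + 3*log(cos(4*z))/4


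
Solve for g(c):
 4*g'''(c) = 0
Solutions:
 g(c) = C1 + C2*c + C3*c^2


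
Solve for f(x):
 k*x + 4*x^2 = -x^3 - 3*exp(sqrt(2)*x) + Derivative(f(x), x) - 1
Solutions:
 f(x) = C1 + k*x^2/2 + x^4/4 + 4*x^3/3 + x + 3*sqrt(2)*exp(sqrt(2)*x)/2


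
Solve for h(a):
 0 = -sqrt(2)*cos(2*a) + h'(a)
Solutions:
 h(a) = C1 + sqrt(2)*sin(2*a)/2


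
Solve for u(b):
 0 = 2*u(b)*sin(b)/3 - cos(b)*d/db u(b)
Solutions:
 u(b) = C1/cos(b)^(2/3)


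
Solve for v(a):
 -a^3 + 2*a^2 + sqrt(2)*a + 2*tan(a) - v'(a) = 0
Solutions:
 v(a) = C1 - a^4/4 + 2*a^3/3 + sqrt(2)*a^2/2 - 2*log(cos(a))


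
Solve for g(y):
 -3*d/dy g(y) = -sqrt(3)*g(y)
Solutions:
 g(y) = C1*exp(sqrt(3)*y/3)


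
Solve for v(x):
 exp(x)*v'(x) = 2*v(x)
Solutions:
 v(x) = C1*exp(-2*exp(-x))


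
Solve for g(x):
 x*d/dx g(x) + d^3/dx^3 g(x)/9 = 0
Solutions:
 g(x) = C1 + Integral(C2*airyai(-3^(2/3)*x) + C3*airybi(-3^(2/3)*x), x)


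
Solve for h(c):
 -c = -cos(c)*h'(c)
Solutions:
 h(c) = C1 + Integral(c/cos(c), c)


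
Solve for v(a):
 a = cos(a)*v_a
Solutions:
 v(a) = C1 + Integral(a/cos(a), a)


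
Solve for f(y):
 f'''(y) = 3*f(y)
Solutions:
 f(y) = C3*exp(3^(1/3)*y) + (C1*sin(3^(5/6)*y/2) + C2*cos(3^(5/6)*y/2))*exp(-3^(1/3)*y/2)


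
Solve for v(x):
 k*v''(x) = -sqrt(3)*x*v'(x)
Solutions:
 v(x) = C1 + C2*sqrt(k)*erf(sqrt(2)*3^(1/4)*x*sqrt(1/k)/2)


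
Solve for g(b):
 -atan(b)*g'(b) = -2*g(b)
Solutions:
 g(b) = C1*exp(2*Integral(1/atan(b), b))


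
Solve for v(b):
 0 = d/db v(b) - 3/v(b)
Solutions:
 v(b) = -sqrt(C1 + 6*b)
 v(b) = sqrt(C1 + 6*b)


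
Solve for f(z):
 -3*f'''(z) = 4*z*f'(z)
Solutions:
 f(z) = C1 + Integral(C2*airyai(-6^(2/3)*z/3) + C3*airybi(-6^(2/3)*z/3), z)


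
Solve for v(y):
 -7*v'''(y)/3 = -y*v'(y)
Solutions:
 v(y) = C1 + Integral(C2*airyai(3^(1/3)*7^(2/3)*y/7) + C3*airybi(3^(1/3)*7^(2/3)*y/7), y)


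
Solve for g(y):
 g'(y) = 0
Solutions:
 g(y) = C1


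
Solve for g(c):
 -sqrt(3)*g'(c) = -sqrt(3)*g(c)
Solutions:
 g(c) = C1*exp(c)


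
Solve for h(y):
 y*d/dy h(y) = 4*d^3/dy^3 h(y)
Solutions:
 h(y) = C1 + Integral(C2*airyai(2^(1/3)*y/2) + C3*airybi(2^(1/3)*y/2), y)


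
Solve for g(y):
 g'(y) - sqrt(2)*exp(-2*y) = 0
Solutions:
 g(y) = C1 - sqrt(2)*exp(-2*y)/2


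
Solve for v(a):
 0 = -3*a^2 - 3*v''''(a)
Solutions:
 v(a) = C1 + C2*a + C3*a^2 + C4*a^3 - a^6/360


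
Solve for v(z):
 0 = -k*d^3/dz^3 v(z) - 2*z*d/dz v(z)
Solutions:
 v(z) = C1 + Integral(C2*airyai(2^(1/3)*z*(-1/k)^(1/3)) + C3*airybi(2^(1/3)*z*(-1/k)^(1/3)), z)


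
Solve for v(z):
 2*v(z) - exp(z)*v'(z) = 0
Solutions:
 v(z) = C1*exp(-2*exp(-z))


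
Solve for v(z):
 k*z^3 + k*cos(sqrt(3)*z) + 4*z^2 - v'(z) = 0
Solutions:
 v(z) = C1 + k*z^4/4 + sqrt(3)*k*sin(sqrt(3)*z)/3 + 4*z^3/3


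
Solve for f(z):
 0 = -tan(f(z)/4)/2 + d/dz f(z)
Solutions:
 f(z) = -4*asin(C1*exp(z/8)) + 4*pi
 f(z) = 4*asin(C1*exp(z/8))


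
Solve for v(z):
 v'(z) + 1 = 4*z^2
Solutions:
 v(z) = C1 + 4*z^3/3 - z


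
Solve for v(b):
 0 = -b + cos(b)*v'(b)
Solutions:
 v(b) = C1 + Integral(b/cos(b), b)


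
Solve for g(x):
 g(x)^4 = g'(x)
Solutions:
 g(x) = (-1/(C1 + 3*x))^(1/3)
 g(x) = (-1/(C1 + x))^(1/3)*(-3^(2/3) - 3*3^(1/6)*I)/6
 g(x) = (-1/(C1 + x))^(1/3)*(-3^(2/3) + 3*3^(1/6)*I)/6


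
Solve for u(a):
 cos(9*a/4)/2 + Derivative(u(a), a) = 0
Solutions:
 u(a) = C1 - 2*sin(9*a/4)/9


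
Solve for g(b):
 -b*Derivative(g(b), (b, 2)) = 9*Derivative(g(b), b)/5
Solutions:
 g(b) = C1 + C2/b^(4/5)


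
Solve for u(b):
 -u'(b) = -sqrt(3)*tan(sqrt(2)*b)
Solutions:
 u(b) = C1 - sqrt(6)*log(cos(sqrt(2)*b))/2


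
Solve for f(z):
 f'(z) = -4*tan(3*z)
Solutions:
 f(z) = C1 + 4*log(cos(3*z))/3


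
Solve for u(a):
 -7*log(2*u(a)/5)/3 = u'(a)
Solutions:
 3*Integral(1/(log(_y) - log(5) + log(2)), (_y, u(a)))/7 = C1 - a


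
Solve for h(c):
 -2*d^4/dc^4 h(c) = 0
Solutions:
 h(c) = C1 + C2*c + C3*c^2 + C4*c^3


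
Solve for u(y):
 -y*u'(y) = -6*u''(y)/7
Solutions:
 u(y) = C1 + C2*erfi(sqrt(21)*y/6)


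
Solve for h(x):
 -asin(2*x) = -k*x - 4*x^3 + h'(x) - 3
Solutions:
 h(x) = C1 + k*x^2/2 + x^4 - x*asin(2*x) + 3*x - sqrt(1 - 4*x^2)/2


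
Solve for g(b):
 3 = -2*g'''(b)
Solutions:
 g(b) = C1 + C2*b + C3*b^2 - b^3/4


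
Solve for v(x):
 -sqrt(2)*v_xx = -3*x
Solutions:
 v(x) = C1 + C2*x + sqrt(2)*x^3/4


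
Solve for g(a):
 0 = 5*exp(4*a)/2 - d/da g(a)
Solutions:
 g(a) = C1 + 5*exp(4*a)/8


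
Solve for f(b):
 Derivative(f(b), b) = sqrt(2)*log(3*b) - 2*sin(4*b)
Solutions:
 f(b) = C1 + sqrt(2)*b*(log(b) - 1) + sqrt(2)*b*log(3) + cos(4*b)/2


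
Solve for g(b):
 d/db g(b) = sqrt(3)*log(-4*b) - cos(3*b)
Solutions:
 g(b) = C1 + sqrt(3)*b*(log(-b) - 1) + 2*sqrt(3)*b*log(2) - sin(3*b)/3


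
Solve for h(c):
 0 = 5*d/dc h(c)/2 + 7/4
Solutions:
 h(c) = C1 - 7*c/10


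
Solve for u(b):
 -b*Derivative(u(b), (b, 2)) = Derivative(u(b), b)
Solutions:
 u(b) = C1 + C2*log(b)


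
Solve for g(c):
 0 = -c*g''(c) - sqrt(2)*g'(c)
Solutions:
 g(c) = C1 + C2*c^(1 - sqrt(2))


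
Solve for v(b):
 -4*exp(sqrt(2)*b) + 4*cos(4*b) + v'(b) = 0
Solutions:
 v(b) = C1 + 2*sqrt(2)*exp(sqrt(2)*b) - sin(4*b)


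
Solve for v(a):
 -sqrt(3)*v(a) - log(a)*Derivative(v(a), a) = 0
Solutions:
 v(a) = C1*exp(-sqrt(3)*li(a))


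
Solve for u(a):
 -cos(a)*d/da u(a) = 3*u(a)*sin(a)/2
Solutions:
 u(a) = C1*cos(a)^(3/2)


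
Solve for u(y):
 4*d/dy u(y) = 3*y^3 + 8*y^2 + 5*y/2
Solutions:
 u(y) = C1 + 3*y^4/16 + 2*y^3/3 + 5*y^2/16


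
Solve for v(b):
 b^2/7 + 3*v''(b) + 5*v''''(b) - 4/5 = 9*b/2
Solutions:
 v(b) = C1 + C2*b + C3*sin(sqrt(15)*b/5) + C4*cos(sqrt(15)*b/5) - b^4/252 + b^3/4 + 67*b^2/315


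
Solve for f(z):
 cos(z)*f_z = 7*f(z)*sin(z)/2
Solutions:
 f(z) = C1/cos(z)^(7/2)


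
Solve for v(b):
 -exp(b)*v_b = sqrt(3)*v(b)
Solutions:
 v(b) = C1*exp(sqrt(3)*exp(-b))


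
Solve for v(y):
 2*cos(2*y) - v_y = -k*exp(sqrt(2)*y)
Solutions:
 v(y) = C1 + sqrt(2)*k*exp(sqrt(2)*y)/2 + sin(2*y)


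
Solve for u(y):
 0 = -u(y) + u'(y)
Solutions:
 u(y) = C1*exp(y)


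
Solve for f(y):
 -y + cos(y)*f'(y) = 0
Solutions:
 f(y) = C1 + Integral(y/cos(y), y)


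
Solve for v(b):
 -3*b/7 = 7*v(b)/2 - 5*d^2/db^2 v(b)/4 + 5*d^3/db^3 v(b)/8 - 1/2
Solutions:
 v(b) = C1*exp(b*(10*2^(2/3)*5^(1/3)/(3*sqrt(3129) + 169)^(1/3) + 20 + 2^(1/3)*5^(2/3)*(3*sqrt(3129) + 169)^(1/3))/30)*sin(10^(1/3)*sqrt(3)*b*(-5^(1/3)*(3*sqrt(3129) + 169)^(1/3) + 10*2^(1/3)/(3*sqrt(3129) + 169)^(1/3))/30) + C2*exp(b*(10*2^(2/3)*5^(1/3)/(3*sqrt(3129) + 169)^(1/3) + 20 + 2^(1/3)*5^(2/3)*(3*sqrt(3129) + 169)^(1/3))/30)*cos(10^(1/3)*sqrt(3)*b*(-5^(1/3)*(3*sqrt(3129) + 169)^(1/3) + 10*2^(1/3)/(3*sqrt(3129) + 169)^(1/3))/30) + C3*exp(b*(-2^(1/3)*5^(2/3)*(3*sqrt(3129) + 169)^(1/3) - 10*2^(2/3)*5^(1/3)/(3*sqrt(3129) + 169)^(1/3) + 10)/15) - 6*b/49 + 1/7


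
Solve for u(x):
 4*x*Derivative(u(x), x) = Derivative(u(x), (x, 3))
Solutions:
 u(x) = C1 + Integral(C2*airyai(2^(2/3)*x) + C3*airybi(2^(2/3)*x), x)


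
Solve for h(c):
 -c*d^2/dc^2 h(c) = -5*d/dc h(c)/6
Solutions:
 h(c) = C1 + C2*c^(11/6)


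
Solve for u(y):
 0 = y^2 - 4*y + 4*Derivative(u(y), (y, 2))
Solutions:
 u(y) = C1 + C2*y - y^4/48 + y^3/6


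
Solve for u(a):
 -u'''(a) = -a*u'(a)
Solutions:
 u(a) = C1 + Integral(C2*airyai(a) + C3*airybi(a), a)


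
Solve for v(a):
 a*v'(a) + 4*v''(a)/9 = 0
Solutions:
 v(a) = C1 + C2*erf(3*sqrt(2)*a/4)


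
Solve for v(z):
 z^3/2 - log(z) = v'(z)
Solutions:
 v(z) = C1 + z^4/8 - z*log(z) + z


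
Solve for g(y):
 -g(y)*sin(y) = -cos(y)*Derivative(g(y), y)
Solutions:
 g(y) = C1/cos(y)


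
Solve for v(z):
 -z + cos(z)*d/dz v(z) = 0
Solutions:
 v(z) = C1 + Integral(z/cos(z), z)


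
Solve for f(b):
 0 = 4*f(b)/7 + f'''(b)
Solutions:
 f(b) = C3*exp(-14^(2/3)*b/7) + (C1*sin(14^(2/3)*sqrt(3)*b/14) + C2*cos(14^(2/3)*sqrt(3)*b/14))*exp(14^(2/3)*b/14)


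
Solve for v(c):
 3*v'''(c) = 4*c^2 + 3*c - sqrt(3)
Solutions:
 v(c) = C1 + C2*c + C3*c^2 + c^5/45 + c^4/24 - sqrt(3)*c^3/18


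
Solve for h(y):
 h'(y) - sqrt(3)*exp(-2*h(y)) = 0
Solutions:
 h(y) = log(-sqrt(C1 + 2*sqrt(3)*y))
 h(y) = log(C1 + 2*sqrt(3)*y)/2


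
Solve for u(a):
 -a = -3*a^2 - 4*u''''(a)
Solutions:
 u(a) = C1 + C2*a + C3*a^2 + C4*a^3 - a^6/480 + a^5/480


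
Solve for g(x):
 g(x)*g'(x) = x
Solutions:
 g(x) = -sqrt(C1 + x^2)
 g(x) = sqrt(C1 + x^2)


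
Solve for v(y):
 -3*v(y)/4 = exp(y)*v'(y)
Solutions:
 v(y) = C1*exp(3*exp(-y)/4)


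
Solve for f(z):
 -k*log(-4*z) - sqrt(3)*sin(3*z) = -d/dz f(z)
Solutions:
 f(z) = C1 + k*z*(log(-z) - 1) + 2*k*z*log(2) - sqrt(3)*cos(3*z)/3


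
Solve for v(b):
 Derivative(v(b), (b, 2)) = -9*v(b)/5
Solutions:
 v(b) = C1*sin(3*sqrt(5)*b/5) + C2*cos(3*sqrt(5)*b/5)


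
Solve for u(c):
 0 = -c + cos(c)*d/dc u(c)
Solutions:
 u(c) = C1 + Integral(c/cos(c), c)


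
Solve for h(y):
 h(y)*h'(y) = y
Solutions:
 h(y) = -sqrt(C1 + y^2)
 h(y) = sqrt(C1 + y^2)


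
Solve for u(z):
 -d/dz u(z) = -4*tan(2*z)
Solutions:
 u(z) = C1 - 2*log(cos(2*z))


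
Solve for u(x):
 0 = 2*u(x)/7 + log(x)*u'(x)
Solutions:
 u(x) = C1*exp(-2*li(x)/7)


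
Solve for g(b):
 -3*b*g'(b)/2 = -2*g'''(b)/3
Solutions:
 g(b) = C1 + Integral(C2*airyai(2^(1/3)*3^(2/3)*b/2) + C3*airybi(2^(1/3)*3^(2/3)*b/2), b)


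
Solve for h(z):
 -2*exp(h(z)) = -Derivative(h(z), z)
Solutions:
 h(z) = log(-1/(C1 + 2*z))


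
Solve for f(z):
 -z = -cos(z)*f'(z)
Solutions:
 f(z) = C1 + Integral(z/cos(z), z)


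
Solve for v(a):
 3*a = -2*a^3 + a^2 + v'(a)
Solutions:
 v(a) = C1 + a^4/2 - a^3/3 + 3*a^2/2


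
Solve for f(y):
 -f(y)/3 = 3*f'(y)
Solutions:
 f(y) = C1*exp(-y/9)


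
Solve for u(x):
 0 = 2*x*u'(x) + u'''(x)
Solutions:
 u(x) = C1 + Integral(C2*airyai(-2^(1/3)*x) + C3*airybi(-2^(1/3)*x), x)


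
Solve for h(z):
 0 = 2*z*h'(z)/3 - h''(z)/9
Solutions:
 h(z) = C1 + C2*erfi(sqrt(3)*z)


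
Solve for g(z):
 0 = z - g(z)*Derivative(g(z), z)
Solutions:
 g(z) = -sqrt(C1 + z^2)
 g(z) = sqrt(C1 + z^2)


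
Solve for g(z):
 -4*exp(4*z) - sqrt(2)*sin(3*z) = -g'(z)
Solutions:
 g(z) = C1 + exp(4*z) - sqrt(2)*cos(3*z)/3


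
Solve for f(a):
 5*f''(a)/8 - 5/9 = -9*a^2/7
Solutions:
 f(a) = C1 + C2*a - 6*a^4/35 + 4*a^2/9


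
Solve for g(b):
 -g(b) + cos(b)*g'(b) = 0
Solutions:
 g(b) = C1*sqrt(sin(b) + 1)/sqrt(sin(b) - 1)


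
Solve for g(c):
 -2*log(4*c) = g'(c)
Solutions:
 g(c) = C1 - 2*c*log(c) - c*log(16) + 2*c


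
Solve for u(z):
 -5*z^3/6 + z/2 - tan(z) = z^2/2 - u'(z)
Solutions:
 u(z) = C1 + 5*z^4/24 + z^3/6 - z^2/4 - log(cos(z))


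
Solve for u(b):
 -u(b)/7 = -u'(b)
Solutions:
 u(b) = C1*exp(b/7)


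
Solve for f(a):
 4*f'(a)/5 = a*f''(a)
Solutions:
 f(a) = C1 + C2*a^(9/5)


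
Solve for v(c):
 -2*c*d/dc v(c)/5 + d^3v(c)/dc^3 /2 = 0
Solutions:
 v(c) = C1 + Integral(C2*airyai(10^(2/3)*c/5) + C3*airybi(10^(2/3)*c/5), c)


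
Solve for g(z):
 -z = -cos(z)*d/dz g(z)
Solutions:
 g(z) = C1 + Integral(z/cos(z), z)


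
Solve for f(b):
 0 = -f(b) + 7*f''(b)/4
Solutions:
 f(b) = C1*exp(-2*sqrt(7)*b/7) + C2*exp(2*sqrt(7)*b/7)


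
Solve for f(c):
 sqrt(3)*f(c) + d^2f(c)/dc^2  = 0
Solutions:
 f(c) = C1*sin(3^(1/4)*c) + C2*cos(3^(1/4)*c)


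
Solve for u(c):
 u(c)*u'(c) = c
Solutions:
 u(c) = -sqrt(C1 + c^2)
 u(c) = sqrt(C1 + c^2)


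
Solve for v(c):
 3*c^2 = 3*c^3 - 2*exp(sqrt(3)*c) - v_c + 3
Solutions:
 v(c) = C1 + 3*c^4/4 - c^3 + 3*c - 2*sqrt(3)*exp(sqrt(3)*c)/3


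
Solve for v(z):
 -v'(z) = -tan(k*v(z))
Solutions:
 v(z) = Piecewise((-asin(exp(C1*k + k*z))/k + pi/k, Ne(k, 0)), (nan, True))
 v(z) = Piecewise((asin(exp(C1*k + k*z))/k, Ne(k, 0)), (nan, True))


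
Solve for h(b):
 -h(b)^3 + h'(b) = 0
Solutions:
 h(b) = -sqrt(2)*sqrt(-1/(C1 + b))/2
 h(b) = sqrt(2)*sqrt(-1/(C1 + b))/2


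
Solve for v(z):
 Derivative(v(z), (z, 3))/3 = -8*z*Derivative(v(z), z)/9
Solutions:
 v(z) = C1 + Integral(C2*airyai(-2*3^(2/3)*z/3) + C3*airybi(-2*3^(2/3)*z/3), z)


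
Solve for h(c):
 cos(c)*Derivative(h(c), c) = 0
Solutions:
 h(c) = C1


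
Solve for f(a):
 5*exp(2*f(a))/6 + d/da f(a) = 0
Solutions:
 f(a) = log(-1/(C1 - 5*a))/2 + log(3)/2
 f(a) = log(-sqrt(1/(C1 + 5*a))) + log(3)/2


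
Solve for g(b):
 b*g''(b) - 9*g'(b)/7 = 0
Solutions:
 g(b) = C1 + C2*b^(16/7)


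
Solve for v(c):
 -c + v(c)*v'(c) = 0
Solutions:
 v(c) = -sqrt(C1 + c^2)
 v(c) = sqrt(C1 + c^2)


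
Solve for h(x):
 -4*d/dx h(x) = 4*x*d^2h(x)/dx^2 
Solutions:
 h(x) = C1 + C2*log(x)


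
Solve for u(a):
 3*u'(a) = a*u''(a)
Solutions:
 u(a) = C1 + C2*a^4


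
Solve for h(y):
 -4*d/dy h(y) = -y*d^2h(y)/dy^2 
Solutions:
 h(y) = C1 + C2*y^5


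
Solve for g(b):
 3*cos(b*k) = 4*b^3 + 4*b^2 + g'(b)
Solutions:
 g(b) = C1 - b^4 - 4*b^3/3 + 3*sin(b*k)/k


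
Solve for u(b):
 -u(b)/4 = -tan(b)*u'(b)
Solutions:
 u(b) = C1*sin(b)^(1/4)


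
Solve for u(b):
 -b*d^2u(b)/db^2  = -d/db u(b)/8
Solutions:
 u(b) = C1 + C2*b^(9/8)


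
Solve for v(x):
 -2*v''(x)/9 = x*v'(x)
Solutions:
 v(x) = C1 + C2*erf(3*x/2)


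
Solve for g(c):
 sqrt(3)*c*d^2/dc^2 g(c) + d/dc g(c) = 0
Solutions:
 g(c) = C1 + C2*c^(1 - sqrt(3)/3)


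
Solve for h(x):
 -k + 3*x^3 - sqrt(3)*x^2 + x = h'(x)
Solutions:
 h(x) = C1 - k*x + 3*x^4/4 - sqrt(3)*x^3/3 + x^2/2


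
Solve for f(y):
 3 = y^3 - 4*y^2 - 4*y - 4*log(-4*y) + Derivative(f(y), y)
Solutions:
 f(y) = C1 - y^4/4 + 4*y^3/3 + 2*y^2 + 4*y*log(-y) + y*(-1 + 8*log(2))


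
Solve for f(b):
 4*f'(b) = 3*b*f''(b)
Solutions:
 f(b) = C1 + C2*b^(7/3)


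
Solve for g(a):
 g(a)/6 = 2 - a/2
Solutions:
 g(a) = 12 - 3*a


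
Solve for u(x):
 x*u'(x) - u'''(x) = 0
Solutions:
 u(x) = C1 + Integral(C2*airyai(x) + C3*airybi(x), x)


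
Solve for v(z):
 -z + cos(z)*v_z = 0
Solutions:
 v(z) = C1 + Integral(z/cos(z), z)


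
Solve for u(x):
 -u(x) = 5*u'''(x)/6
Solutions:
 u(x) = C3*exp(-5^(2/3)*6^(1/3)*x/5) + (C1*sin(2^(1/3)*3^(5/6)*5^(2/3)*x/10) + C2*cos(2^(1/3)*3^(5/6)*5^(2/3)*x/10))*exp(5^(2/3)*6^(1/3)*x/10)


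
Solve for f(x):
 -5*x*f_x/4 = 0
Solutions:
 f(x) = C1


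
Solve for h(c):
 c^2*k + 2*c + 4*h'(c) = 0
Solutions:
 h(c) = C1 - c^3*k/12 - c^2/4


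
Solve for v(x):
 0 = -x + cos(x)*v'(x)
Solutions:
 v(x) = C1 + Integral(x/cos(x), x)


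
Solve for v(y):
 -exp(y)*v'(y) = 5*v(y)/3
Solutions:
 v(y) = C1*exp(5*exp(-y)/3)


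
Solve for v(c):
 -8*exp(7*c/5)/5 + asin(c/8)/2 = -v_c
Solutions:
 v(c) = C1 - c*asin(c/8)/2 - sqrt(64 - c^2)/2 + 8*exp(7*c/5)/7


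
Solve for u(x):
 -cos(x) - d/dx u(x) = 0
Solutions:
 u(x) = C1 - sin(x)


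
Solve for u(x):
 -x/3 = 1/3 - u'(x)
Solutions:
 u(x) = C1 + x^2/6 + x/3


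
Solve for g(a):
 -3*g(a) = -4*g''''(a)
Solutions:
 g(a) = C1*exp(-sqrt(2)*3^(1/4)*a/2) + C2*exp(sqrt(2)*3^(1/4)*a/2) + C3*sin(sqrt(2)*3^(1/4)*a/2) + C4*cos(sqrt(2)*3^(1/4)*a/2)


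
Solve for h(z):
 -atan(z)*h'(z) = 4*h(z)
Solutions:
 h(z) = C1*exp(-4*Integral(1/atan(z), z))


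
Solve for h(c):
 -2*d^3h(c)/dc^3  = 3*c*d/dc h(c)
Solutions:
 h(c) = C1 + Integral(C2*airyai(-2^(2/3)*3^(1/3)*c/2) + C3*airybi(-2^(2/3)*3^(1/3)*c/2), c)


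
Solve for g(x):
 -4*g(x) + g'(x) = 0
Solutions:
 g(x) = C1*exp(4*x)


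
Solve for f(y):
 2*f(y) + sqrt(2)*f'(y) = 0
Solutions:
 f(y) = C1*exp(-sqrt(2)*y)


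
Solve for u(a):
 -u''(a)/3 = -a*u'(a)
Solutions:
 u(a) = C1 + C2*erfi(sqrt(6)*a/2)


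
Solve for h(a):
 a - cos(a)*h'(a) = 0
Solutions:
 h(a) = C1 + Integral(a/cos(a), a)


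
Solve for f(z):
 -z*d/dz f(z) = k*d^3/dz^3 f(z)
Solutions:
 f(z) = C1 + Integral(C2*airyai(z*(-1/k)^(1/3)) + C3*airybi(z*(-1/k)^(1/3)), z)


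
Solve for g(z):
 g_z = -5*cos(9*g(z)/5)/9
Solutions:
 5*z/9 - 5*log(sin(9*g(z)/5) - 1)/18 + 5*log(sin(9*g(z)/5) + 1)/18 = C1


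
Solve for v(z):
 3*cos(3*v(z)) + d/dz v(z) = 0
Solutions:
 v(z) = -asin((C1 + exp(18*z))/(C1 - exp(18*z)))/3 + pi/3
 v(z) = asin((C1 + exp(18*z))/(C1 - exp(18*z)))/3


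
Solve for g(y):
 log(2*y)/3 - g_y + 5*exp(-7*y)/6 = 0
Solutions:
 g(y) = C1 + y*log(y)/3 + y*(-1 + log(2))/3 - 5*exp(-7*y)/42


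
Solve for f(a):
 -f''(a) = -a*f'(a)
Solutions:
 f(a) = C1 + C2*erfi(sqrt(2)*a/2)


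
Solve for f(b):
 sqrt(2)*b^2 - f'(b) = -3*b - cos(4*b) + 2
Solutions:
 f(b) = C1 + sqrt(2)*b^3/3 + 3*b^2/2 - 2*b + sin(4*b)/4


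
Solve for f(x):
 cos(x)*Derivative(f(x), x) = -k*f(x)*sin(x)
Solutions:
 f(x) = C1*exp(k*log(cos(x)))


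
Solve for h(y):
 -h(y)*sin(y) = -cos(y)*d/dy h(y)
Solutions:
 h(y) = C1/cos(y)


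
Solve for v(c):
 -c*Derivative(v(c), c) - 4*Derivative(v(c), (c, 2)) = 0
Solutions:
 v(c) = C1 + C2*erf(sqrt(2)*c/4)


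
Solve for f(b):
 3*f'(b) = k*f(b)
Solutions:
 f(b) = C1*exp(b*k/3)


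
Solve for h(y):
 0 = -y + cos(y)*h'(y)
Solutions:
 h(y) = C1 + Integral(y/cos(y), y)


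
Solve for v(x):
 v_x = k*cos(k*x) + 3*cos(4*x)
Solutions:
 v(x) = C1 + 3*sin(4*x)/4 + sin(k*x)


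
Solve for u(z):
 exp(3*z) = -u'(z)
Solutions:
 u(z) = C1 - exp(3*z)/3


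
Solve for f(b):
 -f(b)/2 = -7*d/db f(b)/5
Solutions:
 f(b) = C1*exp(5*b/14)


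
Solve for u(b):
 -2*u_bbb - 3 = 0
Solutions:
 u(b) = C1 + C2*b + C3*b^2 - b^3/4


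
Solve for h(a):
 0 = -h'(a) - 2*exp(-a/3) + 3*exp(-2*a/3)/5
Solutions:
 h(a) = C1 + 6*exp(-a/3) - 9*exp(-2*a/3)/10


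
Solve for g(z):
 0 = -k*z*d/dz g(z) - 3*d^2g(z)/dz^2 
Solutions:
 g(z) = Piecewise((-sqrt(6)*sqrt(pi)*C1*erf(sqrt(6)*sqrt(k)*z/6)/(2*sqrt(k)) - C2, (k > 0) | (k < 0)), (-C1*z - C2, True))


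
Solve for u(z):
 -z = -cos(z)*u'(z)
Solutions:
 u(z) = C1 + Integral(z/cos(z), z)


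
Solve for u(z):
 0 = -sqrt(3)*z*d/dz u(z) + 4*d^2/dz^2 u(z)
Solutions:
 u(z) = C1 + C2*erfi(sqrt(2)*3^(1/4)*z/4)


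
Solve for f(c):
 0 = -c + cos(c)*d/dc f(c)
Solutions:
 f(c) = C1 + Integral(c/cos(c), c)


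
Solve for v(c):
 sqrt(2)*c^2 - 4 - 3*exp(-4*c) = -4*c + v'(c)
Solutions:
 v(c) = C1 + sqrt(2)*c^3/3 + 2*c^2 - 4*c + 3*exp(-4*c)/4


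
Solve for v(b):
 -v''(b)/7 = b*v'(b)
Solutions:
 v(b) = C1 + C2*erf(sqrt(14)*b/2)


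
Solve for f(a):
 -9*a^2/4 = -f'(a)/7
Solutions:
 f(a) = C1 + 21*a^3/4
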